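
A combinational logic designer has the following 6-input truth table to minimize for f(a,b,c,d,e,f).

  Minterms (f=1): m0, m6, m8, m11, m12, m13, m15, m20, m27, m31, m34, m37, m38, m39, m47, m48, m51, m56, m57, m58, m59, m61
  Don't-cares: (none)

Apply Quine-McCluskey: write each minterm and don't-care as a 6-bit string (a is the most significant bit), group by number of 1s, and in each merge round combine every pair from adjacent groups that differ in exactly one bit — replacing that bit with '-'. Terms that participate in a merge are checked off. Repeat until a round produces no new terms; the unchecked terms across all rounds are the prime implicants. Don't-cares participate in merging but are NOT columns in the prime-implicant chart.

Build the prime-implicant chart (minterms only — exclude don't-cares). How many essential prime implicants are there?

Round 0: 000000✓ 000110✓ 001000✓ 001011✓ 001100✓ 001101✓ 001111✓ 010100 011011✓ 011111✓ 100010✓ 100101✓ 100110✓ 100111✓ 101111✓ 110000✓ 110011✓ 111000✓ 111001✓ 111010✓ 111011✓ 111101✓
Round 1: -00110 -01111 -11011 0-1011✓ 0-1111✓ 00-000 001-00 001-11✓ 0011-1 00110- 011-11✓ 10-111 100-10 1001-1 10011- 11-000 11-011 111-01 1110-0✓ 1110-1✓ 11100-✓ 11101-✓
Round 2: 0-1-11 1110--
PIs = {-00110, -01111, -11011, 0-1-11, 00-000, 001-00, 0011-1, 00110-, 010100, 10-111, 100-10, 1001-1, 10011-, 11-000, 11-011, 111-01, 1110--}
Coverage chart:
  m0: 00-000 ←essential
  m6: -00110 ←essential
  m8: 00-000,001-00
  m11: 0-1-11 ←essential
  m12: 001-00,00110-
  m13: 0011-1,00110-
  m15: -01111,0-1-11,0011-1
  m20: 010100 ←essential
  m27: -11011,0-1-11
  m31: 0-1-11 ←essential
  m34: 100-10 ←essential
  m37: 1001-1 ←essential
  m38: -00110,100-10,10011-
  m39: 10-111,1001-1,10011-
  m47: -01111,10-111
  m48: 11-000 ←essential
  m51: 11-011 ←essential
  m56: 11-000,1110--
  m57: 111-01,1110--
  m58: 1110-- ←essential
  m59: -11011,11-011,1110--
  m61: 111-01 ←essential
Essential: -00110, 0-1-11, 00-000, 010100, 100-10, 1001-1, 11-000, 11-011, 111-01, 1110--

10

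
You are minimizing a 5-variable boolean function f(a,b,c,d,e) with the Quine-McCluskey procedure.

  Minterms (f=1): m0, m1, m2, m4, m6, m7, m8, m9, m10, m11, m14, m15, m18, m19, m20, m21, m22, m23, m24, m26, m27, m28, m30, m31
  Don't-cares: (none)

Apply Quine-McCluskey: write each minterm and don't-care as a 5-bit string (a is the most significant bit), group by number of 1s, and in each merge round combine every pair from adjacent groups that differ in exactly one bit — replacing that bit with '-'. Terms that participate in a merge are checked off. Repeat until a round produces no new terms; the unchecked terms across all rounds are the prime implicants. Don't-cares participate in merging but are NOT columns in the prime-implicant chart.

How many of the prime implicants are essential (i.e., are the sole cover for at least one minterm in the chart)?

Round 0: 00000✓ 00001✓ 00010✓ 00100✓ 00110✓ 00111✓ 01000✓ 01001✓ 01010✓ 01011✓ 01110✓ 01111✓ 10010✓ 10011✓ 10100✓ 10101✓ 10110✓ 10111✓ 11000✓ 11010✓ 11011✓ 11100✓ 11110✓ 11111✓
Round 1: -0010✓ -0100✓ -0110✓ -0111✓ -1000✓ -1010✓ -1011✓ -1110✓ -1111✓ 0-000✓ 0-001✓ 0-010✓ 0-110✓ 0-111✓ 00-00✓ 00-10✓ 000-0✓ 0000-✓ 001-0✓ 0011-✓ 01-10✓ 01-11✓ 010-0✓ 010-1✓ 0100-✓ 0101-✓ 0111-✓ 1-010✓ 1-011✓ 1-100✓ 1-110✓ 1-111✓ 10-10✓ 10-11✓ 1001-✓ 101-0✓ 101-1✓ 1010-✓ 1011-✓ 11-00✓ 11-10✓ 11-11✓ 110-0✓ 1101-✓ 111-0✓ 1111-✓
Round 2: --010✓ --110✓ --111✓ -0-10✓ -01-0 -011-✓ -1-10✓ -1-11✓ -10-0 -101-✓ -111-✓ 0--10✓ 0-0-0 0-00- 0-11-✓ 00--0 01-1-✓ 010-- 1--10✓ 1--11✓ 1-01-✓ 1-1-0 1-11-✓ 10-1-✓ 101-- 11--0 11-1-✓
Round 3: ---10 --11- -1-1- 1--1-
PIs = {---10, --11-, -01-0, -1-1-, -10-0, 0-0-0, 0-00-, 00--0, 010--, 1--1-, 1-1-0, 101--, 11--0}
Coverage chart:
  m0: 0-0-0,0-00-,00--0
  m1: 0-00- ←essential
  m2: ---10,0-0-0,00--0
  m4: -01-0,00--0
  m6: ---10,--11-,-01-0,00--0
  m7: --11- ←essential
  m8: -10-0,0-0-0,0-00-,010--
  m9: 0-00-,010--
  m10: ---10,-1-1-,-10-0,0-0-0,010--
  m11: -1-1-,010--
  m14: ---10,--11-,-1-1-
  m15: --11-,-1-1-
  m18: ---10,1--1-
  m19: 1--1- ←essential
  m20: -01-0,1-1-0,101--
  m21: 101-- ←essential
  m22: ---10,--11-,-01-0,1--1-,1-1-0,101--
  m23: --11-,1--1-,101--
  m24: -10-0,11--0
  m26: ---10,-1-1-,-10-0,1--1-,11--0
  m27: -1-1-,1--1-
  m28: 1-1-0,11--0
  m30: ---10,--11-,-1-1-,1--1-,1-1-0,11--0
  m31: --11-,-1-1-,1--1-
Essential: --11-, 0-00-, 1--1-, 101--

4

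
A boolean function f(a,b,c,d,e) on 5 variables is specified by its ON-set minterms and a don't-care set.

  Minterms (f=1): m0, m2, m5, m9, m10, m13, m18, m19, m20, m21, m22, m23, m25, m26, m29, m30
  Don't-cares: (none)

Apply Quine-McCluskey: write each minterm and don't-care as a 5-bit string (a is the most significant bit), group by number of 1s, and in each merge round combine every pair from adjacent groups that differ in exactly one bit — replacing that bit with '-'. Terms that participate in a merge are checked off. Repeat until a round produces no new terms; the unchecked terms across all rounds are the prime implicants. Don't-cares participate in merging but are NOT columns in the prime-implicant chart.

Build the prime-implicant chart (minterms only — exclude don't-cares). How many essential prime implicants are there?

[col 0] 00000*, 00010*, 00101*, 01001*, 01010*, 01101*, 10010*, 10011*, 10100*, 10101*, 10110*, 10111*, 11001*, 11010*, 11101*, 11110*
[col 1] -0010*, -0101*, -1001*, -1010*, -1101*, 0-010*, 0-101*, 000-0, 01-01*, 1-010*, 1-101*, 1-110*, 10-10*, 10-11*, 1001-*, 101-0*, 101-1*, 1010-*, 1011-*, 11-01*, 11-10*
[col 2] --010, --101, -1-01, 1--10, 10-1-, 101--
Prime implicants: --010, --101, -1-01, 000-0, 1--10, 10-1-, 101--
PI chart (minterm → PIs covering it):
  0 | 000-0  (sole → essential)
  2 | --010,000-0
  5 | --101  (sole → essential)
  9 | -1-01  (sole → essential)
  10 | --010  (sole → essential)
  13 | --101,-1-01
  18 | --010,1--10,10-1-
  19 | 10-1-  (sole → essential)
  20 | 101--  (sole → essential)
  21 | --101,101--
  22 | 1--10,10-1-,101--
  23 | 10-1-,101--
  25 | -1-01  (sole → essential)
  26 | --010,1--10
  29 | --101,-1-01
  30 | 1--10  (sole → essential)
Essential prime implicants: --010, --101, -1-01, 000-0, 1--10, 10-1-, 101--

7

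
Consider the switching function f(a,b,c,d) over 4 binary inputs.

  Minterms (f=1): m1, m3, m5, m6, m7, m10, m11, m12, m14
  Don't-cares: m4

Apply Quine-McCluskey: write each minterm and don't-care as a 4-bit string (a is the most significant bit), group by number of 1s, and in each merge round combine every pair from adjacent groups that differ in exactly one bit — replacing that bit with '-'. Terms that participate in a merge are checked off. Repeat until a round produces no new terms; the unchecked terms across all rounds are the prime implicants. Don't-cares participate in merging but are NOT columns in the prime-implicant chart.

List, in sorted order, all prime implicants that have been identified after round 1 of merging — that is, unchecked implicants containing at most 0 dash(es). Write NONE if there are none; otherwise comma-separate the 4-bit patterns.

Round 0: 0001✓ 0011✓ 0100✓ 0101✓ 0110✓ 0111✓ 1010✓ 1011✓ 1100✓ 1110✓
Round 1: -011 -100✓ -110✓ 0-01✓ 0-11✓ 00-1✓ 01-0✓ 01-1✓ 010-✓ 011-✓ 1-10 101- 11-0✓
Round 2: -1-0 0--1 01--
PIs = {-011, -1-0, 0--1, 01--, 1-10, 101-}

NONE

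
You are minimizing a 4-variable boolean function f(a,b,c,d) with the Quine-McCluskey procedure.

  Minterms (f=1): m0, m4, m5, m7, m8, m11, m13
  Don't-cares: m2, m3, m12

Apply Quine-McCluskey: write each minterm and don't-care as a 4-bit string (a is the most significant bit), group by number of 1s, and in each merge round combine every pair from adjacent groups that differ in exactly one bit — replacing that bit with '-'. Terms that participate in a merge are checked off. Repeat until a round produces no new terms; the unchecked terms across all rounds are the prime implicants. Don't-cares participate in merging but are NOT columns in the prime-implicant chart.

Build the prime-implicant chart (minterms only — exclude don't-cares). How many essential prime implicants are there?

size-2^0 implicants → 0000(✓)  0010(✓)  0011(✓)  0100(✓)  0101(✓)  0111(✓)  1000(✓)  1011(✓)  1100(✓)  1101(✓)
size-2^1 implicants → -000(✓)  -011  -100(✓)  -101(✓)  0-00(✓)  0-11  00-0  001-  01-1  010-(✓)  1-00(✓)  110-(✓)
size-2^2 implicants → --00  -10-
Unchecked terms (primes): --00, -011, -10-, 0-11, 00-0, 001-, 01-1
Minterm coverage:
  m0 ⊆ --00,00-0
  m4 ⊆ --00,-10-
  m5 ⊆ -10-,01-1
  m7 ⊆ 0-11,01-1
  m8 ⊆ --00 [E]
  m11 ⊆ -011 [E]
  m13 ⊆ -10- [E]
E = {--00, -011, -10-}

3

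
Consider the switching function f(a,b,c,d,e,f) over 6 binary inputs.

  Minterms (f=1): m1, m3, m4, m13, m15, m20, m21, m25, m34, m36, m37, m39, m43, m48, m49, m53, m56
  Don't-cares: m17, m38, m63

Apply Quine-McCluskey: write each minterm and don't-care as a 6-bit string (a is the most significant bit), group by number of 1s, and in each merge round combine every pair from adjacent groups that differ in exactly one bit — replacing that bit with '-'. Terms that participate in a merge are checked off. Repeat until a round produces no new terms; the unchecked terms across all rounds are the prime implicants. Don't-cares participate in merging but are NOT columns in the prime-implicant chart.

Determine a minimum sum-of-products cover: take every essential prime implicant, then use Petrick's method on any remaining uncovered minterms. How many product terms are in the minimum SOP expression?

Round 0: 000001✓ 000011✓ 000100✓ 001101✓ 001111✓ 010001✓ 010100✓ 010101✓ 011001✓ 100010✓ 100100✓ 100101✓ 100110✓ 100111✓ 101011 110000✓ 110001✓ 110101✓ 111000✓ 111111
Round 1: -00100 -10001✓ -10101✓ 0-0001 0-0100 0000-1 0011-1 01-001 010-01✓ 01010- 1-0101 100-10 1001-0✓ 1001-1✓ 10010-✓ 10011-✓ 11-000 110-01✓ 11000-
Round 2: -10-01 1001--
PIs = {-00100, -10-01, 0-0001, 0-0100, 0000-1, 0011-1, 01-001, 01010-, 1-0101, 100-10, 1001--, 101011, 11-000, 11000-, 111111}
Coverage chart:
  m1: 0-0001,0000-1
  m3: 0000-1 ←essential
  m4: -00100,0-0100
  m13: 0011-1 ←essential
  m15: 0011-1 ←essential
  m20: 0-0100,01010-
  m21: -10-01,01010-
  m25: 01-001 ←essential
  m34: 100-10 ←essential
  m36: -00100,1001--
  m37: 1-0101,1001--
  m39: 1001-- ←essential
  m43: 101011 ←essential
  m48: 11-000,11000-
  m49: -10-01,11000-
  m53: -10-01,1-0101
  m56: 11-000 ←essential
Essential: 0000-1, 0011-1, 01-001, 100-10, 1001--, 101011, 11-000
Petrick residual → -10-01, 0-0100
Min cover (9 terms): bc'e'f + a'c'de'f' + a'b'c'd'f + a'b'cdf + a'bd'e'f + ab'c'ef' + ab'c'd + ab'cd'ef + abd'e'f'

9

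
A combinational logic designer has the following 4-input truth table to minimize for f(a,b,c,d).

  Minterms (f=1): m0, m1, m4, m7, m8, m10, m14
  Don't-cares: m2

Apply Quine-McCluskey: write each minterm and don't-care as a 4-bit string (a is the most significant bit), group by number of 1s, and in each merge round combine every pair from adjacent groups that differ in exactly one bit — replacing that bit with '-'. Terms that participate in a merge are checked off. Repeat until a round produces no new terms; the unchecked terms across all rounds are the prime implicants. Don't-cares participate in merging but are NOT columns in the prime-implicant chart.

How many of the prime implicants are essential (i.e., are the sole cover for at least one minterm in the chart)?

5

size-2^0 implicants → 0000(✓)  0001(✓)  0010(✓)  0100(✓)  0111  1000(✓)  1010(✓)  1110(✓)
size-2^1 implicants → -000(✓)  -010(✓)  0-00  00-0(✓)  000-  1-10  10-0(✓)
size-2^2 implicants → -0-0
Unchecked terms (primes): -0-0, 0-00, 000-, 0111, 1-10
Minterm coverage:
  m0 ⊆ -0-0,0-00,000-
  m1 ⊆ 000- [E]
  m4 ⊆ 0-00 [E]
  m7 ⊆ 0111 [E]
  m8 ⊆ -0-0 [E]
  m10 ⊆ -0-0,1-10
  m14 ⊆ 1-10 [E]
E = {-0-0, 0-00, 000-, 0111, 1-10}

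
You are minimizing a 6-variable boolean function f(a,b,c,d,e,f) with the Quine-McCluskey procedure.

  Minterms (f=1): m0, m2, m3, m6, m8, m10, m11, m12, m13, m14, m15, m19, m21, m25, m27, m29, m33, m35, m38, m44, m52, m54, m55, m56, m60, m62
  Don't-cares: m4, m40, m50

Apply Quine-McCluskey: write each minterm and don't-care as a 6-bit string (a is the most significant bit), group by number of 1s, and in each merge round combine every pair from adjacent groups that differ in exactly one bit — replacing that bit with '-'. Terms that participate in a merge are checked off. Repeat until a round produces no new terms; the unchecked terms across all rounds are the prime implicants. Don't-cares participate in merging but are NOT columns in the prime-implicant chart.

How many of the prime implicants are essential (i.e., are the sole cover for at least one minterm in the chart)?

7

Round 0: 000000✓ 000010✓ 000011✓ 000100✓ 000110✓ 001000✓ 001010✓ 001011✓ 001100✓ 001101✓ 001110✓ 001111✓ 010011✓ 010101✓ 011001✓ 011011✓ 011101✓ 100001✓ 100011✓ 100110✓ 101000✓ 101100✓ 110010✓ 110100✓ 110110✓ 110111✓ 111000✓ 111100✓ 111110✓
Round 1: -00011 -00110 -01000✓ -01100✓ 0-0011✓ 0-1011✓ 0-1101 00-000✓ 00-010✓ 00-011✓ 00-100✓ 00-110✓ 000-00✓ 000-10✓ 0000-0✓ 00001-✓ 0001-0✓ 001-00✓ 001-10✓ 001-11✓ 0010-0✓ 00101-✓ 0011-0✓ 0011-1✓ 00110-✓ 00111-✓ 01-011✓ 01-101 011-01 0110-1 1-0110 1-1000✓ 1-1100✓ 1000-1 101-00✓ 11-100✓ 11-110✓ 110-10 1101-0✓ 11011- 111-00✓ 1111-0✓
Round 2: -01-00 0--011 00--00✓ 00--10✓ 00-0-0✓ 00-01- 00-1-0✓ 000--0✓ 001--0✓ 001-1- 0011-- 1-1-00 11-1-0
Round 3: 00---0
PIs = {-00011, -00110, -01-00, 0--011, 0-1101, 00---0, 00-01-, 001-1-, 0011--, 01-101, 011-01, 0110-1, 1-0110, 1-1-00, 1000-1, 11-1-0, 110-10, 11011-}
Coverage chart:
  m0: 00---0 ←essential
  m2: 00---0,00-01-
  m3: -00011,0--011,00-01-
  m6: -00110,00---0
  m8: -01-00,00---0
  m10: 00---0,00-01-,001-1-
  m11: 0--011,00-01-,001-1-
  m12: -01-00,00---0,0011--
  m13: 0-1101,0011--
  m14: 00---0,001-1-,0011--
  m15: 001-1-,0011--
  m19: 0--011 ←essential
  m21: 01-101 ←essential
  m25: 011-01,0110-1
  m27: 0--011,0110-1
  m29: 0-1101,01-101,011-01
  m33: 1000-1 ←essential
  m35: -00011,1000-1
  m38: -00110,1-0110
  m44: -01-00,1-1-00
  m52: 11-1-0 ←essential
  m54: 1-0110,11-1-0,110-10,11011-
  m55: 11011- ←essential
  m56: 1-1-00 ←essential
  m60: 1-1-00,11-1-0
  m62: 11-1-0 ←essential
Essential: 0--011, 00---0, 01-101, 1-1-00, 1000-1, 11-1-0, 11011-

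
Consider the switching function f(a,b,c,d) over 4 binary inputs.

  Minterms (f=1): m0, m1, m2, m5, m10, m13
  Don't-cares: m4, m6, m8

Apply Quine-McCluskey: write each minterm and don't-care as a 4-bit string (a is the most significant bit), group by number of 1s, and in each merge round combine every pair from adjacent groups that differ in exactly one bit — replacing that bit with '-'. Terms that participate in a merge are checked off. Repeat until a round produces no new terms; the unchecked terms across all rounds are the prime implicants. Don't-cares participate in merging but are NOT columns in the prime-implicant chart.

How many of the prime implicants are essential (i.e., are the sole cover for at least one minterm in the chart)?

size-2^0 implicants → 0000(✓)  0001(✓)  0010(✓)  0100(✓)  0101(✓)  0110(✓)  1000(✓)  1010(✓)  1101(✓)
size-2^1 implicants → -000(✓)  -010(✓)  -101  0-00(✓)  0-01(✓)  0-10(✓)  00-0(✓)  000-(✓)  01-0(✓)  010-(✓)  10-0(✓)
size-2^2 implicants → -0-0  0--0  0-0-
Unchecked terms (primes): -0-0, -101, 0--0, 0-0-
Minterm coverage:
  m0 ⊆ -0-0,0--0,0-0-
  m1 ⊆ 0-0- [E]
  m2 ⊆ -0-0,0--0
  m5 ⊆ -101,0-0-
  m10 ⊆ -0-0 [E]
  m13 ⊆ -101 [E]
E = {-0-0, -101, 0-0-}

3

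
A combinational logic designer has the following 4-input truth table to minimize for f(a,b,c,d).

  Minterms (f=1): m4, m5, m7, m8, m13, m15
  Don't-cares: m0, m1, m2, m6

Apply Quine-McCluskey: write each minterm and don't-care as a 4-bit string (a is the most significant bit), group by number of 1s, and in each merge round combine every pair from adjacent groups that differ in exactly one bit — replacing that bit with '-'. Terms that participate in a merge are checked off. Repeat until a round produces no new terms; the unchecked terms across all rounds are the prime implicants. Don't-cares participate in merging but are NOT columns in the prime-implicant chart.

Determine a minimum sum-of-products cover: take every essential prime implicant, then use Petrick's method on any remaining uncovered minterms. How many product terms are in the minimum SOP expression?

[col 0] 0000*, 0001*, 0010*, 0100*, 0101*, 0110*, 0111*, 1000*, 1101*, 1111*
[col 1] -000, -101*, -111*, 0-00*, 0-01*, 0-10*, 00-0*, 000-*, 01-0*, 01-1*, 010-*, 011-*, 11-1*
[col 2] -1-1, 0--0, 0-0-, 01--
Prime implicants: -000, -1-1, 0--0, 0-0-, 01--
PI chart (minterm → PIs covering it):
  4 | 0--0,0-0-,01--
  5 | -1-1,0-0-,01--
  7 | -1-1,01--
  8 | -000  (sole → essential)
  13 | -1-1  (sole → essential)
  15 | -1-1  (sole → essential)
Essential prime implicants: -000, -1-1
Petrick residual → 0--0
Minimum SOP uses 3 PIs: b'c'd' + bd + a'd'

3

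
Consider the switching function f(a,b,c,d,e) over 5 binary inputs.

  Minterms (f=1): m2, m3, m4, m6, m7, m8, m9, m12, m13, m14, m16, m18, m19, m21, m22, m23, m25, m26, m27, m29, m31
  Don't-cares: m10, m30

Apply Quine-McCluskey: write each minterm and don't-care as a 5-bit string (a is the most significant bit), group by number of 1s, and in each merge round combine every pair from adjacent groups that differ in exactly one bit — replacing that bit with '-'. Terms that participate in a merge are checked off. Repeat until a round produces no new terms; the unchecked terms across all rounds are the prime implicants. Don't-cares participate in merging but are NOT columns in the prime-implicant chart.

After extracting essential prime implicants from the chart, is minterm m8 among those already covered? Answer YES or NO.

[col 0] 00010*, 00011*, 00100*, 00110*, 00111*, 01000*, 01001*, 01010*, 01100*, 01101*, 01110*, 10000*, 10010*, 10011*, 10101*, 10110*, 10111*, 11001*, 11010*, 11011*, 11101*, 11110*, 11111*
[col 1] -0010*, -0011*, -0110*, -0111*, -1001*, -1010*, -1101*, -1110*, 0-010*, 0-100*, 0-110*, 00-10*, 00-11*, 0001-*, 001-0*, 0011-*, 01-00*, 01-01*, 01-10*, 010-0*, 0100-*, 011-0*, 0110-*, 1-010*, 1-011*, 1-101*, 1-110*, 1-111*, 10-10*, 10-11*, 100-0, 1001-*, 101-1*, 1011-*, 11-01*, 11-10*, 11-11*, 110-1*, 1101-*, 111-1*, 1111-*
[col 2] --010*, --110*, -0-10*, -0-11*, -001-*, -011-*, -1-01, -1-10*, 0--10*, 0-1-0, 00-1-*, 01--0, 01-0-, 1--10*, 1--11*, 1-01-*, 1-1-1, 1-11-*, 10-1-*, 11--1, 11-1-*
[col 3] ---10, -0-1-, 1--1-
Prime implicants: ---10, -0-1-, -1-01, 0-1-0, 01--0, 01-0-, 1--1-, 1-1-1, 100-0, 11--1
PI chart (minterm → PIs covering it):
  2 | ---10,-0-1-
  3 | -0-1-  (sole → essential)
  4 | 0-1-0  (sole → essential)
  6 | ---10,-0-1-,0-1-0
  7 | -0-1-  (sole → essential)
  8 | 01--0,01-0-
  9 | -1-01,01-0-
  12 | 0-1-0,01--0,01-0-
  13 | -1-01,01-0-
  14 | ---10,0-1-0,01--0
  16 | 100-0  (sole → essential)
  18 | ---10,-0-1-,1--1-,100-0
  19 | -0-1-,1--1-
  21 | 1-1-1  (sole → essential)
  22 | ---10,-0-1-,1--1-
  23 | -0-1-,1--1-,1-1-1
  25 | -1-01,11--1
  26 | ---10,1--1-
  27 | 1--1-,11--1
  29 | -1-01,1-1-1,11--1
  31 | 1--1-,1-1-1,11--1
Essential prime implicants: -0-1-, 0-1-0, 1-1-1, 100-0

NO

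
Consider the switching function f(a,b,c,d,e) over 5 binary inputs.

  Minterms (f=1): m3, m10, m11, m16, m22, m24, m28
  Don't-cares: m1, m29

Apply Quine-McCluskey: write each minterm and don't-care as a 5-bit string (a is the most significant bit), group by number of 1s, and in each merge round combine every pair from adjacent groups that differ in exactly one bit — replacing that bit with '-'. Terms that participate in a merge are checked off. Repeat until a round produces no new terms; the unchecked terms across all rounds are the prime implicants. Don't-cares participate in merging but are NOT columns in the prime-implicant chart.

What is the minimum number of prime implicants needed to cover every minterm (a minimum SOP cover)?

5

Round 0: 00001✓ 00011✓ 01010✓ 01011✓ 10000✓ 10110 11000✓ 11100✓ 11101✓
Round 1: 0-011 000-1 0101- 1-000 11-00 1110-
PIs = {0-011, 000-1, 0101-, 1-000, 10110, 11-00, 1110-}
Coverage chart:
  m3: 0-011,000-1
  m10: 0101- ←essential
  m11: 0-011,0101-
  m16: 1-000 ←essential
  m22: 10110 ←essential
  m24: 1-000,11-00
  m28: 11-00,1110-
Essential: 0101-, 1-000, 10110
Petrick residual → 0-011, 11-00
Min cover (5 terms): a'c'de + a'bc'd + ac'd'e' + ab'cde' + abd'e'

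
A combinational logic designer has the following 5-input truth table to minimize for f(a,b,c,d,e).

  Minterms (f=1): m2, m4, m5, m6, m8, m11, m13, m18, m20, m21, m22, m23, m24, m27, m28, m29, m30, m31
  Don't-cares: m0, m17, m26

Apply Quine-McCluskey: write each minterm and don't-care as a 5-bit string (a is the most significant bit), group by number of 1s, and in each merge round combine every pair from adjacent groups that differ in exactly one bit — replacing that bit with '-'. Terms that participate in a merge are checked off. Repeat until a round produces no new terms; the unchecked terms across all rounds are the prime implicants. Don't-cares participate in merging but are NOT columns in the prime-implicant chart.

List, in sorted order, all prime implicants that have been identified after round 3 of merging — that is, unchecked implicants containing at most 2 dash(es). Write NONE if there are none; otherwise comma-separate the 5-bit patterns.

Round 0: 00000✓ 00010✓ 00100✓ 00101✓ 00110✓ 01000✓ 01011✓ 01101✓ 10001✓ 10010✓ 10100✓ 10101✓ 10110✓ 10111✓ 11000✓ 11010✓ 11011✓ 11100✓ 11101✓ 11110✓ 11111✓
Round 1: -0010✓ -0100✓ -0101✓ -0110✓ -1000 -1011 -1101✓ 0-000 0-101✓ 00-00✓ 00-10✓ 000-0✓ 001-0✓ 0010-✓ 1-010✓ 1-100✓ 1-101✓ 1-110✓ 1-111✓ 10-01 10-10✓ 101-0✓ 101-1✓ 1010-✓ 1011-✓ 11-00✓ 11-10✓ 11-11✓ 110-0✓ 1101-✓ 111-0✓ 111-1✓ 1110-✓ 1111-✓
Round 2: --101 -0-10 -01-0 -010- 00--0 1--10 1-1-0✓ 1-1-1✓ 1-10-✓ 1-11-✓ 101--✓ 11--0 11-1- 111--✓
Round 3: 1-1--
PIs = {--101, -0-10, -01-0, -010-, -1000, -1011, 0-000, 00--0, 1--10, 1-1--, 10-01, 11--0, 11-1-}

--101, -0-10, -01-0, -010-, -1000, -1011, 0-000, 00--0, 1--10, 10-01, 11--0, 11-1-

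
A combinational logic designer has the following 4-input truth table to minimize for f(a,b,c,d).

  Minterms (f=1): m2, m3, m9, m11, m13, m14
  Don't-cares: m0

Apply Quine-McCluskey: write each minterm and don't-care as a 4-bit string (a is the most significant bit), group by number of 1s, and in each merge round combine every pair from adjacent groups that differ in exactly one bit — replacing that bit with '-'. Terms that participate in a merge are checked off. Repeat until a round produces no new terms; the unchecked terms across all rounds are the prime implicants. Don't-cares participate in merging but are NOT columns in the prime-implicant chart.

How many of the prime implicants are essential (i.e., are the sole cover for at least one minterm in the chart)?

2

[col 0] 0000*, 0010*, 0011*, 1001*, 1011*, 1101*, 1110
[col 1] -011, 00-0, 001-, 1-01, 10-1
Prime implicants: -011, 00-0, 001-, 1-01, 10-1, 1110
PI chart (minterm → PIs covering it):
  2 | 00-0,001-
  3 | -011,001-
  9 | 1-01,10-1
  11 | -011,10-1
  13 | 1-01  (sole → essential)
  14 | 1110  (sole → essential)
Essential prime implicants: 1-01, 1110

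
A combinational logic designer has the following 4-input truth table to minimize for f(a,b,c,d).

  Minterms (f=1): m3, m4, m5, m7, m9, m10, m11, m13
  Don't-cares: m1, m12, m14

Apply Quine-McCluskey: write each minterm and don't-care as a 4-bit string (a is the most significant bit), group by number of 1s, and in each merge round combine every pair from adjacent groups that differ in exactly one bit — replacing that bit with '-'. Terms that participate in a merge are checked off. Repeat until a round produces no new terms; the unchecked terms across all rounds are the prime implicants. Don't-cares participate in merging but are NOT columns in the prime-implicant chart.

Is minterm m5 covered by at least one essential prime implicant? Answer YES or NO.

YES

Round 0: 0001✓ 0011✓ 0100✓ 0101✓ 0111✓ 1001✓ 1010✓ 1011✓ 1100✓ 1101✓ 1110✓
Round 1: -001✓ -011✓ -100✓ -101✓ 0-01✓ 0-11✓ 00-1✓ 01-1✓ 010-✓ 1-01✓ 1-10 10-1✓ 101- 11-0 110-✓
Round 2: --01 -0-1 -10- 0--1
PIs = {--01, -0-1, -10-, 0--1, 1-10, 101-, 11-0}
Coverage chart:
  m3: -0-1,0--1
  m4: -10- ←essential
  m5: --01,-10-,0--1
  m7: 0--1 ←essential
  m9: --01,-0-1
  m10: 1-10,101-
  m11: -0-1,101-
  m13: --01,-10-
Essential: -10-, 0--1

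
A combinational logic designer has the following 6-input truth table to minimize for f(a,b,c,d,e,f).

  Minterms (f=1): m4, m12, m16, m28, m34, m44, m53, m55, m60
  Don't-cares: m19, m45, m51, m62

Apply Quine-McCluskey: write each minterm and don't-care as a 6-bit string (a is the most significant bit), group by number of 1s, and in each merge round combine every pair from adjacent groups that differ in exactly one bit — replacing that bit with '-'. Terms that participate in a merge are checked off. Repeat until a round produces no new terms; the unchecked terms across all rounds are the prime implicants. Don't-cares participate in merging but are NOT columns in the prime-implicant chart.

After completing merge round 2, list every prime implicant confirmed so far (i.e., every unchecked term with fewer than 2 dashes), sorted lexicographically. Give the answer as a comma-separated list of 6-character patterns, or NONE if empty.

-10011, 00-100, 010000, 100010, 10110-, 110-11, 1101-1, 1111-0

[col 0] 000100*, 001100*, 010000, 010011*, 011100*, 100010, 101100*, 101101*, 110011*, 110101*, 110111*, 111100*, 111110*
[col 1] -01100*, -10011, -11100*, 0-1100*, 00-100, 1-1100*, 10110-, 110-11, 1101-1, 1111-0
[col 2] --1100
Prime implicants: --1100, -10011, 00-100, 010000, 100010, 10110-, 110-11, 1101-1, 1111-0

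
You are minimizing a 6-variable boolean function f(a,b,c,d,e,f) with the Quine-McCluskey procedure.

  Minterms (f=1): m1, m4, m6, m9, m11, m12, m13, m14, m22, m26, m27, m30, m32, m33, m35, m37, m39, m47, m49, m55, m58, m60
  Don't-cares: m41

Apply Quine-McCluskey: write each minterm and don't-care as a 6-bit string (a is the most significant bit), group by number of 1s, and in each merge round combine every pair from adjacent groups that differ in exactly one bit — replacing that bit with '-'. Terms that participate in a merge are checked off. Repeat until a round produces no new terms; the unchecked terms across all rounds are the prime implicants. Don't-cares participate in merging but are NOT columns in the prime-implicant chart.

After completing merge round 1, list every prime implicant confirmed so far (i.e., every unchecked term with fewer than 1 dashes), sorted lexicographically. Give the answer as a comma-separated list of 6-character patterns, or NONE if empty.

111100

size-2^0 implicants → 000001(✓)  000100(✓)  000110(✓)  001001(✓)  001011(✓)  001100(✓)  001101(✓)  001110(✓)  010110(✓)  011010(✓)  011011(✓)  011110(✓)  100000(✓)  100001(✓)  100011(✓)  100101(✓)  100111(✓)  101001(✓)  101111(✓)  110001(✓)  110111(✓)  111010(✓)  111100
size-2^1 implicants → -00001(✓)  -01001(✓)  -11010  0-0110(✓)  0-1011  0-1110(✓)  00-001(✓)  00-100(✓)  00-110(✓)  0001-0(✓)  001-01  0010-1  0011-0(✓)  00110-  01-110(✓)  011-10  01101-  1-0001  1-0111  10-001(✓)  10-111  100-01(✓)  100-11(✓)  1000-1(✓)  10000-  1001-1(✓)
size-2^2 implicants → -0-001  0--110  00-1-0  100--1
Unchecked terms (primes): -0-001, -11010, 0--110, 0-1011, 00-1-0, 001-01, 0010-1, 00110-, 011-10, 01101-, 1-0001, 1-0111, 10-111, 100--1, 10000-, 111100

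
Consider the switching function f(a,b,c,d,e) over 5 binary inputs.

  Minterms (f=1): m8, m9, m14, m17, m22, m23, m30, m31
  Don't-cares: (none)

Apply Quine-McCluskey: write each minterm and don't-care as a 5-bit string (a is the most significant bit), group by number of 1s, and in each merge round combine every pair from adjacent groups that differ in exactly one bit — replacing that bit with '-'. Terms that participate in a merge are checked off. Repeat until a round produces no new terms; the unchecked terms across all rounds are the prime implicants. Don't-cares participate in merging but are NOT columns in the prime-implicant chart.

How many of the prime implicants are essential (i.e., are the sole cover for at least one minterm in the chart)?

size-2^0 implicants → 01000(✓)  01001(✓)  01110(✓)  10001  10110(✓)  10111(✓)  11110(✓)  11111(✓)
size-2^1 implicants → -1110  0100-  1-110(✓)  1-111(✓)  1011-(✓)  1111-(✓)
size-2^2 implicants → 1-11-
Unchecked terms (primes): -1110, 0100-, 1-11-, 10001
Minterm coverage:
  m8 ⊆ 0100- [E]
  m9 ⊆ 0100- [E]
  m14 ⊆ -1110 [E]
  m17 ⊆ 10001 [E]
  m22 ⊆ 1-11- [E]
  m23 ⊆ 1-11- [E]
  m30 ⊆ -1110,1-11-
  m31 ⊆ 1-11- [E]
E = {-1110, 0100-, 1-11-, 10001}

4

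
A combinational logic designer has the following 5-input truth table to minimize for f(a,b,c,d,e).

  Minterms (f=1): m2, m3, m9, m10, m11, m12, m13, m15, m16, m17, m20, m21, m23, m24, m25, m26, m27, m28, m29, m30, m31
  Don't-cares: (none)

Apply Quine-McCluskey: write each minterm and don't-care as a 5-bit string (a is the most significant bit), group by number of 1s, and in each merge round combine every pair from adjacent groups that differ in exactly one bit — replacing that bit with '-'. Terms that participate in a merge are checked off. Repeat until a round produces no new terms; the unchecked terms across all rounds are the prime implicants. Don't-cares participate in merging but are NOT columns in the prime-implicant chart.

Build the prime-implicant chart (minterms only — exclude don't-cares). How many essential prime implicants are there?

Round 0: 00010✓ 00011✓ 01001✓ 01010✓ 01011✓ 01100✓ 01101✓ 01111✓ 10000✓ 10001✓ 10100✓ 10101✓ 10111✓ 11000✓ 11001✓ 11010✓ 11011✓ 11100✓ 11101✓ 11110✓ 11111✓
Round 1: -1001✓ -1010✓ -1011✓ -1100✓ -1101✓ -1111✓ 0-010✓ 0-011✓ 0001-✓ 01-01✓ 01-11✓ 010-1✓ 0101-✓ 011-1✓ 0110-✓ 1-000✓ 1-001✓ 1-100✓ 1-101✓ 1-111✓ 10-00✓ 10-01✓ 1000-✓ 101-1✓ 1010-✓ 11-00✓ 11-01✓ 11-10✓ 11-11✓ 110-0✓ 110-1✓ 1100-✓ 1101-✓ 111-0✓ 111-1✓ 1110-✓ 1111-✓
Round 2: -1-01✓ -1-11✓ -10-1✓ -101- -11-1✓ -110- 0-01- 01--1✓ 1--00✓ 1--01✓ 1-00-✓ 1-1-1 1-10-✓ 10-0-✓ 11--0✓ 11--1✓ 11-0-✓ 11-1-✓ 110--✓ 111--✓
Round 3: -1--1 1--0- 11---
PIs = {-1--1, -101-, -110-, 0-01-, 1--0-, 1-1-1, 11---}
Coverage chart:
  m2: 0-01- ←essential
  m3: 0-01- ←essential
  m9: -1--1 ←essential
  m10: -101-,0-01-
  m11: -1--1,-101-,0-01-
  m12: -110- ←essential
  m13: -1--1,-110-
  m15: -1--1 ←essential
  m16: 1--0- ←essential
  m17: 1--0- ←essential
  m20: 1--0- ←essential
  m21: 1--0-,1-1-1
  m23: 1-1-1 ←essential
  m24: 1--0-,11---
  m25: -1--1,1--0-,11---
  m26: -101-,11---
  m27: -1--1,-101-,11---
  m28: -110-,1--0-,11---
  m29: -1--1,-110-,1--0-,1-1-1,11---
  m30: 11--- ←essential
  m31: -1--1,1-1-1,11---
Essential: -1--1, -110-, 0-01-, 1--0-, 1-1-1, 11---

6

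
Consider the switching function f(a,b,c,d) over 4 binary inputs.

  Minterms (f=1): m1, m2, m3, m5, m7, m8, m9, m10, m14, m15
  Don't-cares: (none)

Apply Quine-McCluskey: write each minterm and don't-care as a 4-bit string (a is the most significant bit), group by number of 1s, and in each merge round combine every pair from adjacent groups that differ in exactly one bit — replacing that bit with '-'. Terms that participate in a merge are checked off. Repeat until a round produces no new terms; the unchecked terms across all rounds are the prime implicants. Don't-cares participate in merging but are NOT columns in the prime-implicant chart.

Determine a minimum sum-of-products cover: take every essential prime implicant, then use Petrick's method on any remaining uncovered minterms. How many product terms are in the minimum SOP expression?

4

size-2^0 implicants → 0001(✓)  0010(✓)  0011(✓)  0101(✓)  0111(✓)  1000(✓)  1001(✓)  1010(✓)  1110(✓)  1111(✓)
size-2^1 implicants → -001  -010  -111  0-01(✓)  0-11(✓)  00-1(✓)  001-  01-1(✓)  1-10  10-0  100-  111-
size-2^2 implicants → 0--1
Unchecked terms (primes): -001, -010, -111, 0--1, 001-, 1-10, 10-0, 100-, 111-
Minterm coverage:
  m1 ⊆ -001,0--1
  m2 ⊆ -010,001-
  m3 ⊆ 0--1,001-
  m5 ⊆ 0--1 [E]
  m7 ⊆ -111,0--1
  m8 ⊆ 10-0,100-
  m9 ⊆ -001,100-
  m10 ⊆ -010,1-10,10-0
  m14 ⊆ 1-10,111-
  m15 ⊆ -111,111-
E = {0--1}
Petrick residual → -010, 100-, 111-
Cover = b'cd' + a'd + ab'c' + abc  |cover|=4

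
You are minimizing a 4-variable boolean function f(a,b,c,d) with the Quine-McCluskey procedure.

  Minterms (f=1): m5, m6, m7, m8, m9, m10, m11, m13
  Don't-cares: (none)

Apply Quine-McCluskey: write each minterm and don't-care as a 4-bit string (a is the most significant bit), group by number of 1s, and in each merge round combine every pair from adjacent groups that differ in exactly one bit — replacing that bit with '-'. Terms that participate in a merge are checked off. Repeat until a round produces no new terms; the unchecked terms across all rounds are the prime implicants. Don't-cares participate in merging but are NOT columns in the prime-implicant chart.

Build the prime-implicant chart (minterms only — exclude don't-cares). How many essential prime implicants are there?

2

size-2^0 implicants → 0101(✓)  0110(✓)  0111(✓)  1000(✓)  1001(✓)  1010(✓)  1011(✓)  1101(✓)
size-2^1 implicants → -101  01-1  011-  1-01  10-0(✓)  10-1(✓)  100-(✓)  101-(✓)
size-2^2 implicants → 10--
Unchecked terms (primes): -101, 01-1, 011-, 1-01, 10--
Minterm coverage:
  m5 ⊆ -101,01-1
  m6 ⊆ 011- [E]
  m7 ⊆ 01-1,011-
  m8 ⊆ 10-- [E]
  m9 ⊆ 1-01,10--
  m10 ⊆ 10-- [E]
  m11 ⊆ 10-- [E]
  m13 ⊆ -101,1-01
E = {011-, 10--}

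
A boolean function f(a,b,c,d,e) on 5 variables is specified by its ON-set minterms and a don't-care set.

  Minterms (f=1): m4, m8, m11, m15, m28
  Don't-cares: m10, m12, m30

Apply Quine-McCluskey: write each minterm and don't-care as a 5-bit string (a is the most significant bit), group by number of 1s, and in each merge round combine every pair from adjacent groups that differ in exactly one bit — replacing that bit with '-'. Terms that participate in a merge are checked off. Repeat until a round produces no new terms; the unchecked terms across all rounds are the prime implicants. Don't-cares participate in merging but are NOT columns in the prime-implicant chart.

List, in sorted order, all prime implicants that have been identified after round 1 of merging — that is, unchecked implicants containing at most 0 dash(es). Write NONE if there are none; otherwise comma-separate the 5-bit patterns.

Round 0: 00100✓ 01000✓ 01010✓ 01011✓ 01100✓ 01111✓ 11100✓ 11110✓
Round 1: -1100 0-100 01-00 01-11 010-0 0101- 111-0
PIs = {-1100, 0-100, 01-00, 01-11, 010-0, 0101-, 111-0}

NONE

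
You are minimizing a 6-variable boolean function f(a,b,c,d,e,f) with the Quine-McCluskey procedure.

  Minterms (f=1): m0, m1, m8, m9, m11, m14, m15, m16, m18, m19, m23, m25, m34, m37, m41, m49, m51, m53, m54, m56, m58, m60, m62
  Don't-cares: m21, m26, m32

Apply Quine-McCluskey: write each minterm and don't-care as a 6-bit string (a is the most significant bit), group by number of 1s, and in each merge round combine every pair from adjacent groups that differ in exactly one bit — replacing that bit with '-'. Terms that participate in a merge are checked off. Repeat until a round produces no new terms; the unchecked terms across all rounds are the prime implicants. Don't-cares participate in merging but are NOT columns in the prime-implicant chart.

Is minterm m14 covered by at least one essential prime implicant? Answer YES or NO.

YES

size-2^0 implicants → 000000(✓)  000001(✓)  001000(✓)  001001(✓)  001011(✓)  001110(✓)  001111(✓)  010000(✓)  010010(✓)  010011(✓)  010101(✓)  010111(✓)  011001(✓)  011010(✓)  100000(✓)  100010(✓)  100101(✓)  101001(✓)  110001(✓)  110011(✓)  110101(✓)  110110(✓)  111000(✓)  111010(✓)  111100(✓)  111110(✓)
size-2^1 implicants → -00000  -01001  -10011  -10101  -11010  0-0000  0-1001  00-000(✓)  00-001(✓)  00000-(✓)  001-11  0010-1  00100-(✓)  00111-  01-010  010-11  0100-0  01001-  0101-1  1-0101  1000-0  11-110  110-01  1100-1  111-00(✓)  111-10(✓)  1110-0(✓)  1111-0(✓)
size-2^2 implicants → 00-00-  111--0
Unchecked terms (primes): -00000, -01001, -10011, -10101, -11010, 0-0000, 0-1001, 00-00-, 001-11, 0010-1, 00111-, 01-010, 010-11, 0100-0, 01001-, 0101-1, 1-0101, 1000-0, 11-110, 110-01, 1100-1, 111--0
Minterm coverage:
  m0 ⊆ -00000,0-0000,00-00-
  m1 ⊆ 00-00- [E]
  m8 ⊆ 00-00- [E]
  m9 ⊆ -01001,0-1001,00-00-,0010-1
  m11 ⊆ 001-11,0010-1
  m14 ⊆ 00111- [E]
  m15 ⊆ 001-11,00111-
  m16 ⊆ 0-0000,0100-0
  m18 ⊆ 01-010,0100-0,01001-
  m19 ⊆ -10011,010-11,01001-
  m23 ⊆ 010-11,0101-1
  m25 ⊆ 0-1001 [E]
  m34 ⊆ 1000-0 [E]
  m37 ⊆ 1-0101 [E]
  m41 ⊆ -01001 [E]
  m49 ⊆ 110-01,1100-1
  m51 ⊆ -10011,1100-1
  m53 ⊆ -10101,1-0101,110-01
  m54 ⊆ 11-110 [E]
  m56 ⊆ 111--0 [E]
  m58 ⊆ -11010,111--0
  m60 ⊆ 111--0 [E]
  m62 ⊆ 11-110,111--0
E = {-01001, 0-1001, 00-00-, 00111-, 1-0101, 1000-0, 11-110, 111--0}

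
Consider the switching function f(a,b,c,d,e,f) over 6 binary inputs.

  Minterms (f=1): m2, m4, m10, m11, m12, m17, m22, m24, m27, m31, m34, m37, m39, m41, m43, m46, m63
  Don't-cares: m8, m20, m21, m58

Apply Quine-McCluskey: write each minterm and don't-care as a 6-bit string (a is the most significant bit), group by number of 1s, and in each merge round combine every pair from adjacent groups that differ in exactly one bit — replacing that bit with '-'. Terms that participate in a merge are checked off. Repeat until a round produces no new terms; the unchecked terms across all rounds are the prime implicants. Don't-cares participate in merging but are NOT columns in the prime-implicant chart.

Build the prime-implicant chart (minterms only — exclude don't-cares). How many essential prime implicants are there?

size-2^0 implicants → 000010(✓)  000100(✓)  001000(✓)  001010(✓)  001011(✓)  001100(✓)  010001(✓)  010100(✓)  010101(✓)  010110(✓)  011000(✓)  011011(✓)  011111(✓)  100010(✓)  100101(✓)  100111(✓)  101001(✓)  101011(✓)  101110  111010  111111(✓)
size-2^1 implicants → -00010  -01011  -11111  0-0100  0-1000  0-1011  00-010  00-100  001-00  0010-0  00101-  010-01  0101-0  01010-  011-11  1001-1  1010-1
Unchecked terms (primes): -00010, -01011, -11111, 0-0100, 0-1000, 0-1011, 00-010, 00-100, 001-00, 0010-0, 00101-, 010-01, 0101-0, 01010-, 011-11, 1001-1, 1010-1, 101110, 111010
Minterm coverage:
  m2 ⊆ -00010,00-010
  m4 ⊆ 0-0100,00-100
  m10 ⊆ 00-010,0010-0,00101-
  m11 ⊆ -01011,0-1011,00101-
  m12 ⊆ 00-100,001-00
  m17 ⊆ 010-01 [E]
  m22 ⊆ 0101-0 [E]
  m24 ⊆ 0-1000 [E]
  m27 ⊆ 0-1011,011-11
  m31 ⊆ -11111,011-11
  m34 ⊆ -00010 [E]
  m37 ⊆ 1001-1 [E]
  m39 ⊆ 1001-1 [E]
  m41 ⊆ 1010-1 [E]
  m43 ⊆ -01011,1010-1
  m46 ⊆ 101110 [E]
  m63 ⊆ -11111 [E]
E = {-00010, -11111, 0-1000, 010-01, 0101-0, 1001-1, 1010-1, 101110}

8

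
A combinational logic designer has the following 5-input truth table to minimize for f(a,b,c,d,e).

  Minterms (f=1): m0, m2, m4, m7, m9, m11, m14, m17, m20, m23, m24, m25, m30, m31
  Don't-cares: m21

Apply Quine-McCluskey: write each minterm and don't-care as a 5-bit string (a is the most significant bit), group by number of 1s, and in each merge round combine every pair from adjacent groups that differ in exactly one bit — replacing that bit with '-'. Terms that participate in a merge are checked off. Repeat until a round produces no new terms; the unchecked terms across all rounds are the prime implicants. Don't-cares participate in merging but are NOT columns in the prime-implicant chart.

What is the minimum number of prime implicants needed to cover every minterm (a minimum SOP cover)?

size-2^0 implicants → 00000(✓)  00010(✓)  00100(✓)  00111(✓)  01001(✓)  01011(✓)  01110(✓)  10001(✓)  10100(✓)  10101(✓)  10111(✓)  11000(✓)  11001(✓)  11110(✓)  11111(✓)
size-2^1 implicants → -0100  -0111  -1001  -1110  00-00  000-0  010-1  1-001  1-111  10-01  101-1  1010-  1100-  1111-
Unchecked terms (primes): -0100, -0111, -1001, -1110, 00-00, 000-0, 010-1, 1-001, 1-111, 10-01, 101-1, 1010-, 1100-, 1111-
Minterm coverage:
  m0 ⊆ 00-00,000-0
  m2 ⊆ 000-0 [E]
  m4 ⊆ -0100,00-00
  m7 ⊆ -0111 [E]
  m9 ⊆ -1001,010-1
  m11 ⊆ 010-1 [E]
  m14 ⊆ -1110 [E]
  m17 ⊆ 1-001,10-01
  m20 ⊆ -0100,1010-
  m23 ⊆ -0111,1-111,101-1
  m24 ⊆ 1100- [E]
  m25 ⊆ -1001,1-001,1100-
  m30 ⊆ -1110,1111-
  m31 ⊆ 1-111,1111-
E = {-0111, -1110, 000-0, 010-1, 1100-}
Petrick residual → -0100, 1-001, 1-111
Cover = b'cd'e' + b'cde + bcde' + a'b'c'e' + a'bc'e + ac'd'e + acde + abc'd'  |cover|=8

8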